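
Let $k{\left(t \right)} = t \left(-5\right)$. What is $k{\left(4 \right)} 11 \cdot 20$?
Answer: $-4400$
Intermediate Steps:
$k{\left(t \right)} = - 5 t$
$k{\left(4 \right)} 11 \cdot 20 = \left(-5\right) 4 \cdot 11 \cdot 20 = \left(-20\right) 11 \cdot 20 = \left(-220\right) 20 = -4400$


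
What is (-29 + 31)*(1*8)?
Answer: 16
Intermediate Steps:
(-29 + 31)*(1*8) = 2*8 = 16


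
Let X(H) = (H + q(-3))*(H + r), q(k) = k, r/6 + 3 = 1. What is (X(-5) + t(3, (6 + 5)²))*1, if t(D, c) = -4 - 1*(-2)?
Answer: 134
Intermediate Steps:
r = -12 (r = -18 + 6*1 = -18 + 6 = -12)
X(H) = (-12 + H)*(-3 + H) (X(H) = (H - 3)*(H - 12) = (-3 + H)*(-12 + H) = (-12 + H)*(-3 + H))
t(D, c) = -2 (t(D, c) = -4 + 2 = -2)
(X(-5) + t(3, (6 + 5)²))*1 = ((36 + (-5)² - 15*(-5)) - 2)*1 = ((36 + 25 + 75) - 2)*1 = (136 - 2)*1 = 134*1 = 134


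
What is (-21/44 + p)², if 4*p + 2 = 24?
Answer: 48841/1936 ≈ 25.228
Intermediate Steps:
p = 11/2 (p = -½ + (¼)*24 = -½ + 6 = 11/2 ≈ 5.5000)
(-21/44 + p)² = (-21/44 + 11/2)² = (221/44)² = 48841/1936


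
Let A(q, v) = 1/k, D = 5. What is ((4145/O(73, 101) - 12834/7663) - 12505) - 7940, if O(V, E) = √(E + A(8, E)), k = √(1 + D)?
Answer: -156682869/7663 + 4145*√6/√(606 + √6) ≈ -20035.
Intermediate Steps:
k = √6 (k = √(1 + 5) = √6 ≈ 2.4495)
A(q, v) = √6/6 (A(q, v) = 1/(√6) = √6/6)
O(V, E) = √(E + √6/6)
((4145/O(73, 101) - 12834/7663) - 12505) - 7940 = ((4145/((√(6*√6 + 36*101)/6)) - 12834/7663) - 12505) - 7940 = ((4145/((√(6*√6 + 3636)/6)) - 12834*1/7663) - 12505) - 7940 = ((4145/((√(3636 + 6*√6)/6)) - 12834/7663) - 12505) - 7940 = ((4145*(6/√(3636 + 6*√6)) - 12834/7663) - 12505) - 7940 = ((24870/√(3636 + 6*√6) - 12834/7663) - 12505) - 7940 = ((-12834/7663 + 24870/√(3636 + 6*√6)) - 12505) - 7940 = (-95838649/7663 + 24870/√(3636 + 6*√6)) - 7940 = -156682869/7663 + 24870/√(3636 + 6*√6)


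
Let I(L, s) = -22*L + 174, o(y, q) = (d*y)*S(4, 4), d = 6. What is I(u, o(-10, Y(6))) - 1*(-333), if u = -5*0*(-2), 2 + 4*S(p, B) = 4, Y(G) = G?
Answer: 507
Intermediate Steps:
S(p, B) = 1/2 (S(p, B) = -1/2 + (1/4)*4 = -1/2 + 1 = 1/2)
o(y, q) = 3*y (o(y, q) = (6*y)*(1/2) = 3*y)
u = 0 (u = 0*(-2) = 0)
I(L, s) = 174 - 22*L
I(u, o(-10, Y(6))) - 1*(-333) = (174 - 22*0) - 1*(-333) = (174 + 0) + 333 = 174 + 333 = 507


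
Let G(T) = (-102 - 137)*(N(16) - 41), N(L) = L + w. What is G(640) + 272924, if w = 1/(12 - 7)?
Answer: 1394256/5 ≈ 2.7885e+5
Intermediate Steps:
w = 1/5 ≈ 0.20000
N(L) = 1/5 + L (N(L) = L + 1/5 = 1/5 + L)
G(T) = 29636/5 (G(T) = (-102 - 137)*((1/5 + 16) - 41) = -239*(81/5 - 41) = -239*(-124/5) = 29636/5)
G(640) + 272924 = 29636/5 + 272924 = 1394256/5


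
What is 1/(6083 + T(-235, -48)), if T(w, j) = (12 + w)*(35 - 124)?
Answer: 1/25930 ≈ 3.8565e-5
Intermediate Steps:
T(w, j) = -1068 - 89*w (T(w, j) = (12 + w)*(-89) = -1068 - 89*w)
1/(6083 + T(-235, -48)) = 1/(6083 + (-1068 - 89*(-235))) = 1/(6083 + (-1068 + 20915)) = 1/(6083 + 19847) = 1/25930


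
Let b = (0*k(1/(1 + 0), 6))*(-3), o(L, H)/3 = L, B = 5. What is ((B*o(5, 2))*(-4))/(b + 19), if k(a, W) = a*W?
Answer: -300/19 ≈ -15.789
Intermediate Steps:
o(L, H) = 3*L
k(a, W) = W*a
b = 0 (b = (0*(6/(1 + 0)))*(-3) = (0*(6/1))*(-3) = (0*(6*1))*(-3) = (0*6)*(-3) = 0*(-3) = 0)
((B*o(5, 2))*(-4))/(b + 19) = ((5*(3*5))*(-4))/(0 + 19) = ((5*15)*(-4))/19 = (75*(-4))/19 = (1/19)*(-300) = -300/19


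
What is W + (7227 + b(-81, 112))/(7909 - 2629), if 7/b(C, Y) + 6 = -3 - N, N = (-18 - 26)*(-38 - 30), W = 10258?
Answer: 8128128523/792264 ≈ 10259.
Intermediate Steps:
N = 2992 (N = -44*(-68) = 2992)
b(C, Y) = -7/3001 (b(C, Y) = 7/(-6 + (-3 - 1*2992)) = 7/(-6 + (-3 - 2992)) = 7/(-6 - 2995) = 7/(-3001) = 7*(-1/3001) = -7/3001)
W + (7227 + b(-81, 112))/(7909 - 2629) = 10258 + (7227 - 7/3001)/(7909 - 2629) = 10258 + (21688220/3001)/5280 = 10258 + (21688220/3001)*(1/5280) = 10258 + 1084411/792264 = 8128128523/792264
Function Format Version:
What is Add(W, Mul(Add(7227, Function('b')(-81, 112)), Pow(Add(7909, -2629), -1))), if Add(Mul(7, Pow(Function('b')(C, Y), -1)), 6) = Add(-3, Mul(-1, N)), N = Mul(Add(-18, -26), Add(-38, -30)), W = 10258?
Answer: Rational(8128128523, 792264) ≈ 10259.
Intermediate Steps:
N = 2992 (N = Mul(-44, -68) = 2992)
Function('b')(C, Y) = Rational(-7, 3001) (Function('b')(C, Y) = Mul(7, Pow(Add(-6, Add(-3, Mul(-1, 2992))), -1)) = Mul(7, Pow(Add(-6, Add(-3, -2992)), -1)) = Mul(7, Pow(Add(-6, -2995), -1)) = Mul(7, Pow(-3001, -1)) = Mul(7, Rational(-1, 3001)) = Rational(-7, 3001))
Add(W, Mul(Add(7227, Function('b')(-81, 112)), Pow(Add(7909, -2629), -1))) = Add(10258, Mul(Add(7227, Rational(-7, 3001)), Pow(Add(7909, -2629), -1))) = Add(10258, Mul(Rational(21688220, 3001), Pow(5280, -1))) = Add(10258, Mul(Rational(21688220, 3001), Rational(1, 5280))) = Add(10258, Rational(1084411, 792264)) = Rational(8128128523, 792264)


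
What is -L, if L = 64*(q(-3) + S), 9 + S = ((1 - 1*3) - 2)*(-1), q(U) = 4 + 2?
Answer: -64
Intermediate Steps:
q(U) = 6
S = -5 (S = -9 + ((1 - 1*3) - 2)*(-1) = -9 + ((1 - 3) - 2)*(-1) = -9 + (-2 - 2)*(-1) = -9 - 4*(-1) = -9 + 4 = -5)
L = 64 (L = 64*(6 - 5) = 64*1 = 64)
-L = -1*64 = -64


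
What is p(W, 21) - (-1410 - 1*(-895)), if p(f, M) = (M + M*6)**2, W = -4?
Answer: 22124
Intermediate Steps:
p(f, M) = 49*M**2 (p(f, M) = (M + 6*M)**2 = (7*M)**2 = 49*M**2)
p(W, 21) - (-1410 - 1*(-895)) = 49*21**2 - (-1410 - 1*(-895)) = 49*441 - (-1410 + 895) = 21609 - 1*(-515) = 21609 + 515 = 22124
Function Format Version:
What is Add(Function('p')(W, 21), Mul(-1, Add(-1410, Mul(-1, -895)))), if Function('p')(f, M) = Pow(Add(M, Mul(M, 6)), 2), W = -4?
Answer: 22124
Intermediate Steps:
Function('p')(f, M) = Mul(49, Pow(M, 2)) (Function('p')(f, M) = Pow(Add(M, Mul(6, M)), 2) = Pow(Mul(7, M), 2) = Mul(49, Pow(M, 2)))
Add(Function('p')(W, 21), Mul(-1, Add(-1410, Mul(-1, -895)))) = Add(Mul(49, Pow(21, 2)), Mul(-1, Add(-1410, Mul(-1, -895)))) = Add(Mul(49, 441), Mul(-1, Add(-1410, 895))) = Add(21609, Mul(-1, -515)) = Add(21609, 515) = 22124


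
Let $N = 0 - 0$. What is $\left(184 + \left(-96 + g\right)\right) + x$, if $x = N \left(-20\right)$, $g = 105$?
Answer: $193$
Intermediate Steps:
$N = 0$ ($N = 0 + 0 = 0$)
$x = 0$ ($x = 0 \left(-20\right) = 0$)
$\left(184 + \left(-96 + g\right)\right) + x = \left(184 + \left(-96 + 105\right)\right) + 0 = \left(184 + 9\right) + 0 = 193 + 0 = 193$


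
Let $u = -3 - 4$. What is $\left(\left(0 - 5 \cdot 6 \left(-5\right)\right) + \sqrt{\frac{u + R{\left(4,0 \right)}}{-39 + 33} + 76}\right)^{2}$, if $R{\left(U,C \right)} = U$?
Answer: $\frac{45153}{2} + 450 \sqrt{34} \approx 25200.0$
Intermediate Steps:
$u = -7$ ($u = -3 - 4 = -7$)
$\left(\left(0 - 5 \cdot 6 \left(-5\right)\right) + \sqrt{\frac{u + R{\left(4,0 \right)}}{-39 + 33} + 76}\right)^{2} = \left(\left(0 - 5 \cdot 6 \left(-5\right)\right) + \sqrt{\frac{-7 + 4}{-39 + 33} + 76}\right)^{2} = \left(\left(0 - -150\right) + \sqrt{- \frac{3}{-6} + 76}\right)^{2} = \left(\left(0 + 150\right) + \sqrt{\left(-3\right) \left(- \frac{1}{6}\right) + 76}\right)^{2} = \left(150 + \sqrt{\frac{1}{2} + 76}\right)^{2} = \left(150 + \sqrt{\frac{153}{2}}\right)^{2} = \left(150 + \frac{3 \sqrt{34}}{2}\right)^{2}$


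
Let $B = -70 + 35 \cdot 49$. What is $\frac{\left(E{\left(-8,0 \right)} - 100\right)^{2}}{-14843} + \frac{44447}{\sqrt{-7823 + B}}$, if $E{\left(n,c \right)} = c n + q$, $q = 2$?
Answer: $- \frac{9604}{14843} - \frac{44447 i \sqrt{6178}}{6178} \approx -0.64704 - 565.48 i$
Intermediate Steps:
$B = 1645$ ($B = -70 + 1715 = 1645$)
$E{\left(n,c \right)} = 2 + c n$ ($E{\left(n,c \right)} = c n + 2 = 2 + c n$)
$\frac{\left(E{\left(-8,0 \right)} - 100\right)^{2}}{-14843} + \frac{44447}{\sqrt{-7823 + B}} = \frac{\left(\left(2 + 0 \left(-8\right)\right) - 100\right)^{2}}{-14843} + \frac{44447}{\sqrt{-7823 + 1645}} = \left(\left(2 + 0\right) - 100\right)^{2} \left(- \frac{1}{14843}\right) + \frac{44447}{\sqrt{-6178}} = \left(2 - 100\right)^{2} \left(- \frac{1}{14843}\right) + \frac{44447}{i \sqrt{6178}} = \left(-98\right)^{2} \left(- \frac{1}{14843}\right) + 44447 \left(- \frac{i \sqrt{6178}}{6178}\right) = 9604 \left(- \frac{1}{14843}\right) - \frac{44447 i \sqrt{6178}}{6178} = - \frac{9604}{14843} - \frac{44447 i \sqrt{6178}}{6178}$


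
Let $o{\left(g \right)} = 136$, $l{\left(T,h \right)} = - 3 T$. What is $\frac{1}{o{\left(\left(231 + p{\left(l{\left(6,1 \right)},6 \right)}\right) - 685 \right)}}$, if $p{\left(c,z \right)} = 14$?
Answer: $\frac{1}{136} \approx 0.0073529$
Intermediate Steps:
$\frac{1}{o{\left(\left(231 + p{\left(l{\left(6,1 \right)},6 \right)}\right) - 685 \right)}} = \frac{1}{136}$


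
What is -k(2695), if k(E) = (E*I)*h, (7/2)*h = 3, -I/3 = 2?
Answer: 13860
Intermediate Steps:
I = -6 (I = -3*2 = -6)
h = 6/7 (h = (2/7)*3 = 6/7 ≈ 0.85714)
k(E) = -36*E/7 (k(E) = (E*(-6))*(6/7) = -6*E*(6/7) = -36*E/7)
-k(2695) = -(-36)*2695/7 = -1*(-13860) = 13860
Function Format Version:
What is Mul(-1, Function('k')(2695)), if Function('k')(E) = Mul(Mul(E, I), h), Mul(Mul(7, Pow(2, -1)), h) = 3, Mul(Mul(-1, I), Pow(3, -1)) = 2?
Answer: 13860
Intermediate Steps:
I = -6 (I = Mul(-3, 2) = -6)
h = Rational(6, 7) (h = Mul(Rational(2, 7), 3) = Rational(6, 7) ≈ 0.85714)
Function('k')(E) = Mul(Rational(-36, 7), E) (Function('k')(E) = Mul(Mul(E, -6), Rational(6, 7)) = Mul(Mul(-6, E), Rational(6, 7)) = Mul(Rational(-36, 7), E))
Mul(-1, Function('k')(2695)) = Mul(-1, Mul(Rational(-36, 7), 2695)) = Mul(-1, -13860) = 13860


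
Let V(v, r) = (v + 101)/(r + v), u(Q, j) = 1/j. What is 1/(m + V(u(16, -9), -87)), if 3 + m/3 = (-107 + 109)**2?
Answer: 196/361 ≈ 0.54294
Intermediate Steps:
m = 3 (m = -9 + 3*(-107 + 109)**2 = -9 + 3*2**2 = -9 + 3*4 = -9 + 12 = 3)
V(v, r) = (101 + v)/(r + v)
1/(m + V(u(16, -9), -87)) = 1/(3 + (101 + 1/(-9))/(-87 + 1/(-9))) = 1/(3 + (101 - 1/9)/(-87 - 1/9)) = 1/(3 + (908/9)/(-784/9)) = 1/(3 - 9/784*908/9) = 1/(3 - 227/196) = 1/(361/196) = 196/361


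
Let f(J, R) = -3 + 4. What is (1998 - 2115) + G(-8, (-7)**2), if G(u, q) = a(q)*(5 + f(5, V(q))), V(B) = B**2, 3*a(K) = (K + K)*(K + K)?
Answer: 19091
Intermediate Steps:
a(K) = 4*K**2/3 (a(K) = ((K + K)*(K + K))/3 = ((2*K)*(2*K))/3 = (4*K**2)/3 = 4*K**2/3)
f(J, R) = 1
G(u, q) = 8*q**2 (G(u, q) = (4*q**2/3)*(5 + 1) = (4*q**2/3)*6 = 8*q**2)
(1998 - 2115) + G(-8, (-7)**2) = (1998 - 2115) + 8*((-7)**2)**2 = -117 + 8*49**2 = -117 + 8*2401 = -117 + 19208 = 19091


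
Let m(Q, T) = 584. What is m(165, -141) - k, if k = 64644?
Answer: -64060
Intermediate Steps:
m(165, -141) - k = 584 - 1*64644 = 584 - 64644 = -64060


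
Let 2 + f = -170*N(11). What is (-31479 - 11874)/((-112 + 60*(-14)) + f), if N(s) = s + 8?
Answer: 43353/4184 ≈ 10.362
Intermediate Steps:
N(s) = 8 + s
f = -3232 (f = -2 - 170*(8 + 11) = -2 - 170*19 = -2 - 3230 = -3232)
(-31479 - 11874)/((-112 + 60*(-14)) + f) = (-31479 - 11874)/((-112 + 60*(-14)) - 3232) = -43353/((-112 - 840) - 3232) = -43353/(-952 - 3232) = -43353/(-4184) = -43353*(-1/4184) = 43353/4184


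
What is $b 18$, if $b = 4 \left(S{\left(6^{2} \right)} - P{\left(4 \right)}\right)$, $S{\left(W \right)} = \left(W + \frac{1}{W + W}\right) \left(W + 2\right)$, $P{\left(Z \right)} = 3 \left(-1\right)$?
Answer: $98750$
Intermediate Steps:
$P{\left(Z \right)} = -3$
$S{\left(W \right)} = \left(2 + W\right) \left(W + \frac{1}{2 W}\right)$ ($S{\left(W \right)} = \left(W + \frac{1}{2 W}\right) \left(2 + W\right) = \left(2 + W\right) \left(W + \frac{1}{2 W}\right)$)
$b = \frac{49375}{9}$ ($b = 4 \left(\left(\frac{1}{2} + \frac{1}{6^{2}} + \left(6^{2}\right)^{2} + 2 \cdot 6^{2}\right) + \left(0 - -3\right)\right) = 4 \left(\left(\frac{1}{2} + \frac{1}{36} + 36^{2} + 2 \cdot 36\right) + \left(0 + 3\right)\right) = 4 \left(\left(\frac{1}{2} + \frac{1}{36} + 1296 + 72\right) + 3\right) = 4 \left(\frac{49267}{36} + 3\right) = 4 \cdot \frac{49375}{36} = \frac{49375}{9} \approx 5486.1$)
$b 18 = \frac{49375}{9} \cdot 18 = 98750$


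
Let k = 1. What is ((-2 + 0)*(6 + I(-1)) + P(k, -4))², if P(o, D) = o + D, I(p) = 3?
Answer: 441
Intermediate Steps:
P(o, D) = D + o
((-2 + 0)*(6 + I(-1)) + P(k, -4))² = ((-2 + 0)*(6 + 3) + (-4 + 1))² = (-2*9 - 3)² = (-18 - 3)² = (-21)² = 441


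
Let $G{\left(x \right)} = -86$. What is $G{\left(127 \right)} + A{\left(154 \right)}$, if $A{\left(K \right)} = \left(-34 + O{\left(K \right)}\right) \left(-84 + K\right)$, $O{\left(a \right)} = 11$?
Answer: $-1696$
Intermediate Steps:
$A{\left(K \right)} = 1932 - 23 K$ ($A{\left(K \right)} = \left(-34 + 11\right) \left(-84 + K\right) = - 23 \left(-84 + K\right) = 1932 - 23 K$)
$G{\left(127 \right)} + A{\left(154 \right)} = -86 + \left(1932 - 3542\right) = -86 - 1610 = -1696$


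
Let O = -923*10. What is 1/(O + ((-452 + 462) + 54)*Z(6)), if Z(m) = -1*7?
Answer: -1/9678 ≈ -0.00010333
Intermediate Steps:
O = -9230
Z(m) = -7
1/(O + ((-452 + 462) + 54)*Z(6)) = 1/(-9230 + ((-452 + 462) + 54)*(-7)) = 1/(-9230 + (10 + 54)*(-7)) = 1/(-9230 + 64*(-7)) = 1/(-9230 - 448) = 1/(-9678) = -1/9678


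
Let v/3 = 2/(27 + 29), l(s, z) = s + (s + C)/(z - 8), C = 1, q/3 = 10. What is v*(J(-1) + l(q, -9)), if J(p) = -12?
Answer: 825/476 ≈ 1.7332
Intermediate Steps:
q = 30 (q = 3*10 = 30)
l(s, z) = s + (1 + s)/(-8 + z) (l(s, z) = s + (s + 1)/(z - 8) = s + (1 + s)/(-8 + z))
v = 3/28 (v = 3*(2/(27 + 29)) = 3*(2/56) = 3*(2*(1/56)) = 3*(1/28) = 3/28 ≈ 0.10714)
v*(J(-1) + l(q, -9)) = 3*(-12 + (1 - 7*30 + 30*(-9))/(-8 - 9))/28 = 3*(-12 + (1 - 210 - 270)/(-17))/28 = 3*(-12 - 1/17*(-479))/28 = 3*(-12 + 479/17)/28 = (3/28)*(275/17) = 825/476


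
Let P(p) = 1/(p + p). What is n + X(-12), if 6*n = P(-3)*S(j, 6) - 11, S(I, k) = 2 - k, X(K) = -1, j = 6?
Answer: -49/18 ≈ -2.7222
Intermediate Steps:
P(p) = 1/(2*p)
n = -31/18 (n = (((½)/(-3))*(2 - 1*6) - 11)/6 = (((½)*(-⅓))*(2 - 6) - 11)/6 = (-⅙*(-4) - 11)/6 = (⅔ - 11)/6 = (⅙)*(-31/3) = -31/18 ≈ -1.7222)
n + X(-12) = -31/18 - 1 = -49/18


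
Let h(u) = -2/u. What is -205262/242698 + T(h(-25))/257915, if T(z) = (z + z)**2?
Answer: -16543794536541/19561079584375 ≈ -0.84575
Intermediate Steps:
T(z) = 4*z**2 (T(z) = (2*z)**2 = 4*z**2)
-205262/242698 + T(h(-25))/257915 = -205262/242698 + (4*(-2/(-25))**2)/257915 = -205262*1/242698 + (4*(-2*(-1/25))**2)*(1/257915) = -102631/121349 + (4*(2/25)**2)*(1/257915) = -102631/121349 + (4*(4/625))*(1/257915) = -102631/121349 + (16/625)*(1/257915) = -102631/121349 + 16/161196875 = -16543794536541/19561079584375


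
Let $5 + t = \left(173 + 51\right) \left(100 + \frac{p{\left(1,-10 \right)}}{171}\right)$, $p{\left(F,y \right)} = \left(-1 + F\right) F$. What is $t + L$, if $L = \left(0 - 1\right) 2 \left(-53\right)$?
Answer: $22501$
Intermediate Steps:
$p{\left(F,y \right)} = F \left(-1 + F\right)$
$L = 106$ ($L = \left(-1\right) 2 \left(-53\right) = \left(-2\right) \left(-53\right) = 106$)
$t = 22395$ ($t = -5 + \left(173 + 51\right) \left(100 + \frac{1 \left(-1 + 1\right)}{171}\right) = -5 + 224 \left(100 + 1 \cdot 0 \cdot \frac{1}{171}\right) = -5 + 224 \left(100 + 0 \cdot \frac{1}{171}\right) = -5 + 224 \left(100 + 0\right) = -5 + 224 \cdot 100 = -5 + 22400 = 22395$)
$t + L = 22395 + 106 = 22501$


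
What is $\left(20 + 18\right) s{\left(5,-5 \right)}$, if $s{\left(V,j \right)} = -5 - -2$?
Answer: $-114$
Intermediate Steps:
$s{\left(V,j \right)} = -3$ ($s{\left(V,j \right)} = -5 + 2 = -3$)
$\left(20 + 18\right) s{\left(5,-5 \right)} = \left(20 + 18\right) \left(-3\right) = 38 \left(-3\right) = -114$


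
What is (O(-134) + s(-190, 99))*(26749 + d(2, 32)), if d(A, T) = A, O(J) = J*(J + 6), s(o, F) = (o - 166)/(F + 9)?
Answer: 4128704755/9 ≈ 4.5874e+8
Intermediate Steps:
s(o, F) = (-166 + o)/(9 + F)
O(J) = J*(6 + J)
(O(-134) + s(-190, 99))*(26749 + d(2, 32)) = (-134*(6 - 134) + (-166 - 190)/(9 + 99))*(26749 + 2) = (-134*(-128) - 356/108)*26751 = (17152 + (1/108)*(-356))*26751 = (17152 - 89/27)*26751 = (463015/27)*26751 = 4128704755/9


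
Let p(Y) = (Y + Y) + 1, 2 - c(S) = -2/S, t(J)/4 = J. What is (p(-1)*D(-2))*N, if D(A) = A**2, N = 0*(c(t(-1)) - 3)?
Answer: 0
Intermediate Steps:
t(J) = 4*J
c(S) = 2 + 2/S (c(S) = 2 - (-2)/S = 2 + 2/S)
N = 0 (N = 0*((2 + 2/((4*(-1)))) - 3) = 0*((2 + 2/(-4)) - 3) = 0*((2 + 2*(-1/4)) - 3) = 0*((2 - 1/2) - 3) = 0*(3/2 - 3) = 0*(-3/2) = 0)
p(Y) = 1 + 2*Y (p(Y) = 2*Y + 1 = 1 + 2*Y)
(p(-1)*D(-2))*N = ((1 + 2*(-1))*(-2)**2)*0 = ((1 - 2)*4)*0 = -1*4*0 = -4*0 = 0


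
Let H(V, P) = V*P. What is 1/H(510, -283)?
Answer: -1/144330 ≈ -6.9286e-6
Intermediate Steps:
H(V, P) = P*V
1/H(510, -283) = 1/(-283*510) = 1/(-144330) = -1/144330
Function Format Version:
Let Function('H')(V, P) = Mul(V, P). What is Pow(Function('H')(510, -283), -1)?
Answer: Rational(-1, 144330) ≈ -6.9286e-6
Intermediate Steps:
Function('H')(V, P) = Mul(P, V)
Pow(Function('H')(510, -283), -1) = Pow(Mul(-283, 510), -1) = Pow(-144330, -1) = Rational(-1, 144330)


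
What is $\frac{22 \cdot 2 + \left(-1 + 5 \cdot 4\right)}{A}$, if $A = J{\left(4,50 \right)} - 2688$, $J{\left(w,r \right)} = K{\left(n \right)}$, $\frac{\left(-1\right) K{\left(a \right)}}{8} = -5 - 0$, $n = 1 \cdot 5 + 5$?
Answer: $- \frac{63}{2648} \approx -0.023792$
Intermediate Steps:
$n = 10$ ($n = 5 + 5 = 10$)
$K{\left(a \right)} = 40$ ($K{\left(a \right)} = - 8 \left(-5 - 0\right) = - 8 \left(-5 + 0\right) = \left(-8\right) \left(-5\right) = 40$)
$J{\left(w,r \right)} = 40$
$A = -2648$ ($A = 40 - 2688 = -2648$)
$\frac{22 \cdot 2 + \left(-1 + 5 \cdot 4\right)}{A} = \frac{22 \cdot 2 + \left(-1 + 5 \cdot 4\right)}{-2648} = \left(44 + \left(-1 + 20\right)\right) \left(- \frac{1}{2648}\right) = \left(44 + 19\right) \left(- \frac{1}{2648}\right) = 63 \left(- \frac{1}{2648}\right) = - \frac{63}{2648}$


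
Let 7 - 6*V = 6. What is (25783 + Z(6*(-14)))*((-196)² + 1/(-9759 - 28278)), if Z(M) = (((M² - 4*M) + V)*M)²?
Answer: 563404745044673983477/38037 ≈ 1.4812e+16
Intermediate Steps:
V = ⅙ (V = 7/6 - ⅙*6 = 7/6 - 1 = ⅙ ≈ 0.16667)
Z(M) = M²*(⅙ + M² - 4*M)² (Z(M) = (((M² - 4*M) + ⅙)*M)² = ((⅙ + M² - 4*M)*M)² = (M*(⅙ + M² - 4*M))² = M²*(⅙ + M² - 4*M)²)
(25783 + Z(6*(-14)))*((-196)² + 1/(-9759 - 28278)) = (25783 + (6*(-14))²*(1 - 144*(-14) + 6*(6*(-14))²)²/36)*((-196)² + 1/(-9759 - 28278)) = (25783 + (1/36)*(-84)²*(1 - 24*(-84) + 6*(-84)²)²)*(38416 + 1/(-38037)) = (25783 + (1/36)*7056*(1 + 2016 + 6*7056)²)*(38416 - 1/38037) = (25783 + (1/36)*7056*(1 + 2016 + 42336)²)*(1461229391/38037) = (25783 + (1/36)*7056*44353²)*(1461229391/38037) = (25783 + (1/36)*7056*1967188609)*(1461229391/38037) = (25783 + 385568967364)*(1461229391/38037) = 385568993147*(1461229391/38037) = 563404745044673983477/38037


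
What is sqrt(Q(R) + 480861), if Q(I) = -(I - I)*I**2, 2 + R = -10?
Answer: 69*sqrt(101) ≈ 693.44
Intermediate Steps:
R = -12 (R = -2 - 10 = -12)
Q(I) = 0 (Q(I) = -0*I**2 = -1*0 = 0)
sqrt(Q(R) + 480861) = sqrt(0 + 480861) = sqrt(480861) = 69*sqrt(101)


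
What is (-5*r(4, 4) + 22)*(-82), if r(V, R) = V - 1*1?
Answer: -574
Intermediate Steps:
r(V, R) = -1 + V (r(V, R) = V - 1 = -1 + V)
(-5*r(4, 4) + 22)*(-82) = (-5*(-1 + 4) + 22)*(-82) = (-5*3 + 22)*(-82) = (-15 + 22)*(-82) = 7*(-82) = -574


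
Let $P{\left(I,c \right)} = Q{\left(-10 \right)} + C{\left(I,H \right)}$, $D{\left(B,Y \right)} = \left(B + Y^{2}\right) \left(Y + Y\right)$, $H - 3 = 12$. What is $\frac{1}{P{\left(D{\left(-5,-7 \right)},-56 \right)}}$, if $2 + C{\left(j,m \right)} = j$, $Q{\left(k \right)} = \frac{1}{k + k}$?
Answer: $- \frac{20}{12361} \approx -0.001618$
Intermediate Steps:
$Q{\left(k \right)} = \frac{1}{2 k}$
$H = 15$ ($H = 3 + 12 = 15$)
$C{\left(j,m \right)} = -2 + j$
$D{\left(B,Y \right)} = 2 Y \left(B + Y^{2}\right)$ ($D{\left(B,Y \right)} = \left(B + Y^{2}\right) 2 Y = 2 Y \left(B + Y^{2}\right)$)
$P{\left(I,c \right)} = - \frac{41}{20} + I$ ($P{\left(I,c \right)} = \frac{1}{2 \left(-10\right)} + \left(-2 + I\right) = \frac{1}{2} \left(- \frac{1}{10}\right) + \left(-2 + I\right) = - \frac{1}{20} + \left(-2 + I\right) = - \frac{41}{20} + I$)
$\frac{1}{P{\left(D{\left(-5,-7 \right)},-56 \right)}} = \frac{1}{- \frac{41}{20} + 2 \left(-7\right) \left(-5 + \left(-7\right)^{2}\right)} = \frac{1}{- \frac{41}{20} + 2 \left(-7\right) \left(-5 + 49\right)} = \frac{1}{- \frac{41}{20} + 2 \left(-7\right) 44} = \frac{1}{- \frac{41}{20} - 616} = \frac{1}{- \frac{12361}{20}} = - \frac{20}{12361}$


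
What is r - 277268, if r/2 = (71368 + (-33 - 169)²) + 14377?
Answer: -24170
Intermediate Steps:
r = 253098 (r = 2*((71368 + (-33 - 169)²) + 14377) = 2*((71368 + (-202)²) + 14377) = 2*((71368 + 40804) + 14377) = 2*(112172 + 14377) = 2*126549 = 253098)
r - 277268 = 253098 - 277268 = -24170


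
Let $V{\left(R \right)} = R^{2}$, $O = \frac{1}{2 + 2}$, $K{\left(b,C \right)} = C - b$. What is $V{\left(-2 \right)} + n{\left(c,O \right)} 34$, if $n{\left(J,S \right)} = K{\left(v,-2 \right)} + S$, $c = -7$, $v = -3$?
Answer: $\frac{93}{2} \approx 46.5$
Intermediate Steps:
$O = \frac{1}{4} \approx 0.25$
$n{\left(J,S \right)} = 1 + S$ ($n{\left(J,S \right)} = \left(-2 - -3\right) + S = \left(-2 + 3\right) + S = 1 + S$)
$V{\left(-2 \right)} + n{\left(c,O \right)} 34 = \left(-2\right)^{2} + \left(1 + \frac{1}{4}\right) 34 = 4 + \frac{5}{4} \cdot 34 = 4 + \frac{85}{2} = \frac{93}{2}$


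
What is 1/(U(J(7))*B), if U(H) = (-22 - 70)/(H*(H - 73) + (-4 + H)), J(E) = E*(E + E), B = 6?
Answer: -106/23 ≈ -4.6087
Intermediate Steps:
J(E) = 2*E**2 (J(E) = E*(2*E) = 2*E**2)
U(H) = -92/(-4 + H + H*(-73 + H)) (U(H) = -92/(H*(-73 + H) + (-4 + H)) = -92/(-4 + H + H*(-73 + H)))
1/(U(J(7))*B) = 1/((92/(4 - (2*7**2)**2 + 72*(2*7**2)))*6) = 1/((92/(4 - (2*49)**2 + 72*(2*49)))*6) = 1/((92/(4 - 1*98**2 + 72*98))*6) = 1/((92/(4 - 1*9604 + 7056))*6) = 1/((92/(4 - 9604 + 7056))*6) = 1/((92/(-2544))*6) = 1/((92*(-1/2544))*6) = 1/(-23/636*6) = 1/(-23/106) = -106/23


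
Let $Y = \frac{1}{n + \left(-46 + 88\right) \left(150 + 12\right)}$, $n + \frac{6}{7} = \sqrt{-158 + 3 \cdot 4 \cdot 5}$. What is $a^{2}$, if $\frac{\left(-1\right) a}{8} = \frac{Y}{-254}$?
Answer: $\frac{784}{16129 \left(47622 + 49 i \sqrt{2}\right)^{2}} \approx 2.1433 \cdot 10^{-11} - 6.2377 \cdot 10^{-14} i$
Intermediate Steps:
$n = - \frac{6}{7} + 7 i \sqrt{2}$ ($n = - \frac{6}{7} + \sqrt{-158 + 3 \cdot 4 \cdot 5} = - \frac{6}{7} + \sqrt{-158 + 12 \cdot 5} = - \frac{6}{7} + \sqrt{-158 + 60} = - \frac{6}{7} + \sqrt{-98} = - \frac{6}{7} + 7 i \sqrt{2} \approx -0.85714 + 9.8995 i$)
$Y = \frac{1}{\frac{47622}{7} + 7 i \sqrt{2}}$ ($Y = \frac{1}{\left(- \frac{6}{7} + 7 i \sqrt{2}\right) + \left(-46 + 88\right) \left(150 + 12\right)} = \frac{1}{\left(- \frac{6}{7} + 7 i \sqrt{2}\right) + 42 \cdot 162} = \frac{1}{\left(- \frac{6}{7} + 7 i \sqrt{2}\right) + 6804} = \frac{1}{\frac{47622}{7} + 7 i \sqrt{2}} \approx 0.00014699 - 2.14 \cdot 10^{-7} i$)
$a = \frac{666708}{144009090061} - \frac{686 i \sqrt{2}}{144009090061}$ ($a = - 8 \frac{\frac{166677}{1133929843} - \frac{343 i \sqrt{2}}{2267859686}}{-254} = - 8 \left(\frac{166677}{1133929843} - \frac{343 i \sqrt{2}}{2267859686}\right) \left(- \frac{1}{254}\right) = - 8 \left(- \frac{166677}{288018180122} + \frac{343 i \sqrt{2}}{576036360244}\right) = \frac{666708}{144009090061} - \frac{686 i \sqrt{2}}{144009090061} \approx 4.6296 \cdot 10^{-6} - 6.7367 \cdot 10^{-9} i$)
$a^{2} = \left(\frac{666708}{144009090061} - \frac{686 i \sqrt{2}}{144009090061}\right)^{2}$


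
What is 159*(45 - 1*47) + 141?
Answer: -177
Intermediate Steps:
159*(45 - 1*47) + 141 = 159*(45 - 47) + 141 = 159*(-2) + 141 = -318 + 141 = -177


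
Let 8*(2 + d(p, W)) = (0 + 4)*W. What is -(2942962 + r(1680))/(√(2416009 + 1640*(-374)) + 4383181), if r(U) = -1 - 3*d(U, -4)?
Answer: -12899583337113/19212273876112 + 2942973*√1802649/19212273876112 ≈ -0.67122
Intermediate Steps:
d(p, W) = -2 + W/2 (d(p, W) = -2 + ((0 + 4)*W)/8 = -2 + (4*W)/8 = -2 + W/2)
r(U) = 11 (r(U) = -1 - 3*(-2 + (½)*(-4)) = -1 - 3*(-2 - 2) = -1 - 3*(-4) = -1 + 12 = 11)
-(2942962 + r(1680))/(√(2416009 + 1640*(-374)) + 4383181) = -(2942962 + 11)/(√(2416009 + 1640*(-374)) + 4383181) = -2942973/(√(2416009 - 613360) + 4383181) = -2942973/(√1802649 + 4383181) = -2942973/(4383181 + √1802649)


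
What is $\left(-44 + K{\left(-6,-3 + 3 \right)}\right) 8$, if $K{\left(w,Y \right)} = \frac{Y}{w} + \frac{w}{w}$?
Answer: $-344$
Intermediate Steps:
$K{\left(w,Y \right)} = 1 + \frac{Y}{w}$ ($K{\left(w,Y \right)} = \frac{Y}{w} + 1 = 1 + \frac{Y}{w}$)
$\left(-44 + K{\left(-6,-3 + 3 \right)}\right) 8 = \left(-44 + \frac{\left(-3 + 3\right) - 6}{-6}\right) 8 = \left(-44 - \frac{0 - 6}{6}\right) 8 = \left(-44 - -1\right) 8 = \left(-44 + 1\right) 8 = \left(-43\right) 8 = -344$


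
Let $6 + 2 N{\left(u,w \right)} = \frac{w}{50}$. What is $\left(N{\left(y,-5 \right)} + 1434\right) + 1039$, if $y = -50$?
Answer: $\frac{49399}{20} \approx 2469.9$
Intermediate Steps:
$N{\left(u,w \right)} = -3 + \frac{w}{100}$ ($N{\left(u,w \right)} = -3 + \frac{w \frac{1}{50}}{2} = -3 + \frac{\frac{1}{50} w}{2} = -3 + \frac{w}{100}$)
$\left(N{\left(y,-5 \right)} + 1434\right) + 1039 = \left(\left(-3 + \frac{1}{100} \left(-5\right)\right) + 1434\right) + 1039 = \left(\left(-3 - \frac{1}{20}\right) + 1434\right) + 1039 = \left(- \frac{61}{20} + 1434\right) + 1039 = \frac{28619}{20} + 1039 = \frac{49399}{20}$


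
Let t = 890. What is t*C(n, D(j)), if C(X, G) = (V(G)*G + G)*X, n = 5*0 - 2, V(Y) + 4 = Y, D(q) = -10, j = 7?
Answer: -231400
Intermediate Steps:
V(Y) = -4 + Y
n = -2 (n = 0 - 2 = -2)
C(X, G) = X*(G + G*(-4 + G)) (C(X, G) = ((-4 + G)*G + G)*X = (G*(-4 + G) + G)*X = (G + G*(-4 + G))*X = X*(G + G*(-4 + G)))
t*C(n, D(j)) = 890*(-10*(-2)*(-3 - 10)) = 890*(-10*(-2)*(-13)) = 890*(-260) = -231400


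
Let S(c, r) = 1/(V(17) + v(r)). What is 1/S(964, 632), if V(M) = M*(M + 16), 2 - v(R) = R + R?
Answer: -701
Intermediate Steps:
v(R) = 2 - 2*R (v(R) = 2 - (R + R) = 2 - 2*R)
V(M) = M*(16 + M)
S(c, r) = 1/(563 - 2*r) (S(c, r) = 1/(17*(16 + 17) + (2 - 2*r)) = 1/(17*33 + (2 - 2*r)) = 1/(561 + (2 - 2*r)) = 1/(563 - 2*r))
1/S(964, 632) = 1/(1/(563 - 2*632)) = 1/(1/(563 - 1264)) = 1/(1/(-701)) = 1/(-1/701) = -701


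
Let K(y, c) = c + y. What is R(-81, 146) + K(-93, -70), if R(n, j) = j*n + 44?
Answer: -11945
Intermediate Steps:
R(n, j) = 44 + j*n
R(-81, 146) + K(-93, -70) = (44 + 146*(-81)) + (-70 - 93) = (44 - 11826) - 163 = -11782 - 163 = -11945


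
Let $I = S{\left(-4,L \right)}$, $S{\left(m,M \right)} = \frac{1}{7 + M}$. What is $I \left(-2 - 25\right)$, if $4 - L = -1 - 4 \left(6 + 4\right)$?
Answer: $- \frac{27}{52} \approx -0.51923$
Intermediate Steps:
$L = 45$ ($L = 4 - \left(-1 - 4 \left(6 + 4\right)\right) = 4 - \left(-1 - 40\right) = 4 - -41 = 4 + 41 = 45$)
$I = \frac{1}{52}$ ($I = \frac{1}{7 + 45} = \frac{1}{52} \approx 0.019231$)
$I \left(-2 - 25\right) = \frac{-2 - 25}{52} = \frac{1}{52} \left(-27\right) = - \frac{27}{52}$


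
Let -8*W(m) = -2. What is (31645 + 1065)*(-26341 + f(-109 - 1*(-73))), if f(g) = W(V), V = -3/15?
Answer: -1723211865/2 ≈ -8.6161e+8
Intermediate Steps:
V = -1/5 (V = -3*1/15 = -1/5 ≈ -0.20000)
W(m) = 1/4 (W(m) = -1/8*(-2) = 1/4)
f(g) = 1/4
(31645 + 1065)*(-26341 + f(-109 - 1*(-73))) = (31645 + 1065)*(-26341 + 1/4) = 32710*(-105363/4) = -1723211865/2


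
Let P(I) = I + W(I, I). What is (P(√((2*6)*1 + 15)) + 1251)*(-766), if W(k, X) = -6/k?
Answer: -958266 - 5362*√3/3 ≈ -9.6136e+5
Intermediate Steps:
P(I) = I - 6/I
(P(√((2*6)*1 + 15)) + 1251)*(-766) = ((√((2*6)*1 + 15) - 6/√((2*6)*1 + 15)) + 1251)*(-766) = ((√(12*1 + 15) - 6/√(12*1 + 15)) + 1251)*(-766) = ((√(12 + 15) - 6/√(12 + 15)) + 1251)*(-766) = ((√27 - 6*√3/9) + 1251)*(-766) = ((3*√3 - 6*√3/9) + 1251)*(-766) = ((3*√3 - 2*√3/3) + 1251)*(-766) = (7*√3/3 + 1251)*(-766) = (1251 + 7*√3/3)*(-766) = -958266 - 5362*√3/3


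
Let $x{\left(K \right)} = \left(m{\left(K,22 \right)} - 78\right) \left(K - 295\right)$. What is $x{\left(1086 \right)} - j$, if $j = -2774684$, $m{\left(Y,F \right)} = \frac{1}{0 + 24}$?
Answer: $\frac{65112455}{24} \approx 2.713 \cdot 10^{6}$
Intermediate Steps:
$m{\left(Y,F \right)} = \frac{1}{24}$
$x{\left(K \right)} = \frac{551945}{24} - \frac{1871 K}{24}$ ($x{\left(K \right)} = \left(\frac{1}{24} - 78\right) \left(K - 295\right) = \left(\frac{1}{24} - 78\right) \left(-295 + K\right) = - \frac{1871 \left(-295 + K\right)}{24} = \frac{551945}{24} - \frac{1871 K}{24}$)
$x{\left(1086 \right)} - j = \left(\frac{551945}{24} - \frac{338651}{4}\right) - -2774684 = \left(\frac{551945}{24} - \frac{338651}{4}\right) + 2774684 = - \frac{1479961}{24} + 2774684 = \frac{65112455}{24}$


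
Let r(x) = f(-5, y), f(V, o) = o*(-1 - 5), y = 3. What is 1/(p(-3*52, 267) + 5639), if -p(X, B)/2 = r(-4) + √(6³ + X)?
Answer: 1135/6441077 + 4*√15/32205385 ≈ 0.00017669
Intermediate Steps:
f(V, o) = -6*o (f(V, o) = o*(-6) = -6*o)
r(x) = -18 (r(x) = -6*3 = -18)
p(X, B) = 36 - 2*√(216 + X) (p(X, B) = -2*(-18 + √(6³ + X)) = -2*(-18 + √(216 + X)) = 36 - 2*√(216 + X))
1/(p(-3*52, 267) + 5639) = 1/((36 - 2*√(216 - 3*52)) + 5639) = 1/((36 - 2*√(216 - 156)) + 5639) = 1/((36 - 4*√15) + 5639) = 1/(5675 - 4*√15)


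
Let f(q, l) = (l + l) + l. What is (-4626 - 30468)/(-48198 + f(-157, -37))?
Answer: 11698/16103 ≈ 0.72645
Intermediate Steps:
f(q, l) = 3*l (f(q, l) = 2*l + l = 3*l)
(-4626 - 30468)/(-48198 + f(-157, -37)) = (-4626 - 30468)/(-48198 + 3*(-37)) = -35094/(-48198 - 111) = -35094/(-48309) = -35094*(-1/48309) = 11698/16103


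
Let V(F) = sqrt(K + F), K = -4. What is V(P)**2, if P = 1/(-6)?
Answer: -25/6 ≈ -4.1667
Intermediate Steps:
P = -1/6 ≈ -0.16667
V(F) = sqrt(-4 + F)
V(P)**2 = (sqrt(-4 - 1/6))**2 = (sqrt(-25/6))**2 = (5*I*sqrt(6)/6)**2 = -25/6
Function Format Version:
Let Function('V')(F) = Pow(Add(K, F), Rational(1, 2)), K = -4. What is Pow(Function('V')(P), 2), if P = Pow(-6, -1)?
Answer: Rational(-25, 6) ≈ -4.1667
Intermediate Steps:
P = Rational(-1, 6) ≈ -0.16667
Function('V')(F) = Pow(Add(-4, F), Rational(1, 2))
Pow(Function('V')(P), 2) = Pow(Pow(Add(-4, Rational(-1, 6)), Rational(1, 2)), 2) = Pow(Pow(Rational(-25, 6), Rational(1, 2)), 2) = Pow(Mul(Rational(5, 6), I, Pow(6, Rational(1, 2))), 2) = Rational(-25, 6)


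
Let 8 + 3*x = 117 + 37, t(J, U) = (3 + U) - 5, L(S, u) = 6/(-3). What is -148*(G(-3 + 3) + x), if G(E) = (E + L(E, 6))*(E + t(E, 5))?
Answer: -18944/3 ≈ -6314.7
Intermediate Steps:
L(S, u) = -2 (L(S, u) = 6*(-⅓) = -2)
t(J, U) = -2 + U
G(E) = (-2 + E)*(3 + E) (G(E) = (E - 2)*(E + (-2 + 5)) = (-2 + E)*(E + 3) = (-2 + E)*(3 + E))
x = 146/3 (x = -8/3 + (117 + 37)/3 = -8/3 + (⅓)*154 = -8/3 + 154/3 = 146/3 ≈ 48.667)
-148*(G(-3 + 3) + x) = -148*((-6 + (-3 + 3) + (-3 + 3)²) + 146/3) = -148*((-6 + 0 + 0²) + 146/3) = -148*((-6 + 0 + 0) + 146/3) = -148*(-6 + 146/3) = -148*128/3 = -18944/3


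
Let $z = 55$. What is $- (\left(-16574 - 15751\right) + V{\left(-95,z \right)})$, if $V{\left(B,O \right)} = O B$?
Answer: $37550$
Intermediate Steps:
$V{\left(B,O \right)} = B O$
$- (\left(-16574 - 15751\right) + V{\left(-95,z \right)}) = - (\left(-16574 - 15751\right) - 5225) = - (-32325 - 5225) = \left(-1\right) \left(-37550\right) = 37550$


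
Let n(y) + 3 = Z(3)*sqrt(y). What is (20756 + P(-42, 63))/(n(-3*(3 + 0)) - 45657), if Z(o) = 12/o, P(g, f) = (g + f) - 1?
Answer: -9881585/21717039 - 2597*I/21717039 ≈ -0.45502 - 0.00011958*I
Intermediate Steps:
P(g, f) = -1 + f + g (P(g, f) = (f + g) - 1 = -1 + f + g)
n(y) = -3 + 4*sqrt(y) (n(y) = -3 + (12/3)*sqrt(y) = -3 + (12*(1/3))*sqrt(y) = -3 + 4*sqrt(y))
(20756 + P(-42, 63))/(n(-3*(3 + 0)) - 45657) = (20756 + (-1 + 63 - 42))/((-3 + 4*sqrt(-3*(3 + 0))) - 45657) = (20756 + 20)/((-3 + 4*sqrt(-3*3)) - 45657) = 20776/((-3 + 4*sqrt(-9)) - 45657) = 20776/((-3 + 4*(3*I)) - 45657) = 20776/((-3 + 12*I) - 45657) = 20776/(-45660 + 12*I) = 20776*((-45660 - 12*I)/2084835744) = 2597*(-45660 - 12*I)/260604468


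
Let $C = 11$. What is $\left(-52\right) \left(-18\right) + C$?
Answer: $947$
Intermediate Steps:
$\left(-52\right) \left(-18\right) + C = \left(-52\right) \left(-18\right) + 11 = 936 + 11 = 947$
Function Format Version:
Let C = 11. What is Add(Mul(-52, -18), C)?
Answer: 947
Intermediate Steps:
Add(Mul(-52, -18), C) = Add(Mul(-52, -18), 11) = Add(936, 11) = 947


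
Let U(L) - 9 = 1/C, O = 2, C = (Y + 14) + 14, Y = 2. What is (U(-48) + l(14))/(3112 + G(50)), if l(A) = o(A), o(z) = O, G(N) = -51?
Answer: 331/91830 ≈ 0.0036045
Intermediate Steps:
C = 30 (C = (2 + 14) + 14 = 16 + 14 = 30)
o(z) = 2
l(A) = 2
U(L) = 271/30 (U(L) = 9 + 1/30 = 271/30)
(U(-48) + l(14))/(3112 + G(50)) = (271/30 + 2)/(3112 - 51) = (331/30)/3061 = (331/30)*(1/3061) = 331/91830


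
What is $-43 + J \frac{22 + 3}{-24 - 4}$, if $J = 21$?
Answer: $- \frac{247}{4} \approx -61.75$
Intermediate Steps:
$-43 + J \frac{22 + 3}{-24 - 4} = -43 + 21 \frac{22 + 3}{-24 - 4} = -43 + 21 \frac{25}{-28} = -43 + 21 \cdot 25 \left(- \frac{1}{28}\right) = -43 + 21 \left(- \frac{25}{28}\right) = -43 - \frac{75}{4} = - \frac{247}{4}$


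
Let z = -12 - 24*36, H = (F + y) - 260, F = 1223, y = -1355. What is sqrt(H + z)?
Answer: 2*I*sqrt(317) ≈ 35.609*I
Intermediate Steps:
H = -392 (H = (1223 - 1355) - 260 = -132 - 260 = -392)
z = -876 (z = -12 - 864 = -876)
sqrt(H + z) = sqrt(-392 - 876) = sqrt(-1268) = 2*I*sqrt(317)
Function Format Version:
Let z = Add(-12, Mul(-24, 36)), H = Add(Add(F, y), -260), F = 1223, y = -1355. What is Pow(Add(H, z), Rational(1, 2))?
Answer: Mul(2, I, Pow(317, Rational(1, 2))) ≈ Mul(35.609, I)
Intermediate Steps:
H = -392 (H = Add(Add(1223, -1355), -260) = Add(-132, -260) = -392)
z = -876 (z = Add(-12, -864) = -876)
Pow(Add(H, z), Rational(1, 2)) = Pow(Add(-392, -876), Rational(1, 2)) = Pow(-1268, Rational(1, 2)) = Mul(2, I, Pow(317, Rational(1, 2)))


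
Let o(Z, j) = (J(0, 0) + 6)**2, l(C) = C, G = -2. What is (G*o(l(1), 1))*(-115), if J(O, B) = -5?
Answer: 230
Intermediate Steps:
o(Z, j) = 1 (o(Z, j) = (-5 + 6)**2 = 1**2 = 1)
(G*o(l(1), 1))*(-115) = -2*1*(-115) = -2*(-115) = 230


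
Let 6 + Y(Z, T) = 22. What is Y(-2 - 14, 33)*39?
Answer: 624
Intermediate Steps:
Y(Z, T) = 16 (Y(Z, T) = -6 + 22 = 16)
Y(-2 - 14, 33)*39 = 16*39 = 624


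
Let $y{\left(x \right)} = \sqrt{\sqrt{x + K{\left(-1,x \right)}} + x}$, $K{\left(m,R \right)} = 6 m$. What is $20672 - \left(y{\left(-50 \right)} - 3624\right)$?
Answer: $24296 - \sqrt{-50 + 2 i \sqrt{14}} \approx 24295.0 - 7.0907 i$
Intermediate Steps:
$y{\left(x \right)} = \sqrt{x + \sqrt{-6 + x}}$ ($y{\left(x \right)} = \sqrt{\sqrt{x + 6 \left(-1\right)} + x} = \sqrt{\sqrt{x - 6} + x} = \sqrt{\sqrt{-6 + x} + x} = \sqrt{x + \sqrt{-6 + x}}$)
$20672 - \left(y{\left(-50 \right)} - 3624\right) = 20672 - \left(\sqrt{-50 + \sqrt{-6 - 50}} - 3624\right) = 20672 - \left(\sqrt{-50 + \sqrt{-56}} - 3624\right) = 20672 - \left(\sqrt{-50 + 2 i \sqrt{14}} - 3624\right) = 20672 - \left(-3624 + \sqrt{-50 + 2 i \sqrt{14}}\right) = 20672 + \left(3624 - \sqrt{-50 + 2 i \sqrt{14}}\right) = 24296 - \sqrt{-50 + 2 i \sqrt{14}}$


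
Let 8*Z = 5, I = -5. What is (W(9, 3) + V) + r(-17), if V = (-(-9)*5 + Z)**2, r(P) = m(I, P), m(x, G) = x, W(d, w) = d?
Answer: 133481/64 ≈ 2085.6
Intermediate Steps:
Z = 5/8 (Z = (1/8)*5 = 5/8 ≈ 0.62500)
r(P) = -5
V = 133225/64 (V = (-(-9)*5 + 5/8)**2 = (-3*(-15) + 5/8)**2 = (45 + 5/8)**2 = (365/8)**2 = 133225/64 ≈ 2081.6)
(W(9, 3) + V) + r(-17) = (9 + 133225/64) - 5 = 133801/64 - 5 = 133481/64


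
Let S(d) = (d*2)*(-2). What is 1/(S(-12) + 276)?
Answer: 1/324 ≈ 0.0030864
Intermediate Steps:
S(d) = -4*d (S(d) = (2*d)*(-2) = -4*d)
1/(S(-12) + 276) = 1/(-4*(-12) + 276) = 1/(48 + 276) = 1/324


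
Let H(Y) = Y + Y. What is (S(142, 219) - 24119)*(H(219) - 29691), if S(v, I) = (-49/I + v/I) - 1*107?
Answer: 51732965151/73 ≈ 7.0867e+8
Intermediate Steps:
H(Y) = 2*Y
S(v, I) = -107 - 49/I + v/I (S(v, I) = (-49/I + v/I) - 107 = -107 - 49/I + v/I)
(S(142, 219) - 24119)*(H(219) - 29691) = ((-49 + 142 - 107*219)/219 - 24119)*(2*219 - 29691) = ((-49 + 142 - 23433)/219 - 24119)*(438 - 29691) = ((1/219)*(-23340) - 24119)*(-29253) = (-7780/73 - 24119)*(-29253) = -1768467/73*(-29253) = 51732965151/73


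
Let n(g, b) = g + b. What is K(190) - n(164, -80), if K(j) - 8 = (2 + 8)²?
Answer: 24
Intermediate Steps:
n(g, b) = b + g
K(j) = 108 (K(j) = 8 + (2 + 8)² = 8 + 10² = 8 + 100 = 108)
K(190) - n(164, -80) = 108 - (-80 + 164) = 108 - 1*84 = 108 - 84 = 24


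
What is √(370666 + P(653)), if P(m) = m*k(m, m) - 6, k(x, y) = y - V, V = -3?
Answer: 2*√199757 ≈ 893.88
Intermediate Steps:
k(x, y) = 3 + y (k(x, y) = y - 1*(-3) = y + 3 = 3 + y)
P(m) = -6 + m*(3 + m) (P(m) = m*(3 + m) - 6 = -6 + m*(3 + m))
√(370666 + P(653)) = √(370666 + (-6 + 653*(3 + 653))) = √(370666 + (-6 + 653*656)) = √(370666 + (-6 + 428368)) = √(370666 + 428362) = √799028 = 2*√199757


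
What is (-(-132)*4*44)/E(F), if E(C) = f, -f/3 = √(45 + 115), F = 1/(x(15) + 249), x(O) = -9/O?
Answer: -968*√10/5 ≈ -612.22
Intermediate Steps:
F = 5/1242 (F = 1/(-9/15 + 249) = 1/(-9*1/15 + 249) = 1/(-⅗ + 249) = 1/(1242/5) = 5/1242 ≈ 0.0040258)
f = -12*√10 (f = -3*√(45 + 115) = -12*√10 ≈ -37.947)
E(C) = -12*√10
(-(-132)*4*44)/E(F) = (-(-132)*4*44)/((-12*√10)) = (-33*(-16)*44)*(-√10/120) = (528*44)*(-√10/120) = 23232*(-√10/120) = -968*√10/5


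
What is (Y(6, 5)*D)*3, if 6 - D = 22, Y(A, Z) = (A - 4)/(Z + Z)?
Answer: -48/5 ≈ -9.6000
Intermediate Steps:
Y(A, Z) = (-4 + A)/(2*Z) (Y(A, Z) = (-4 + A)/((2*Z)) = (-4 + A)*(1/(2*Z)) = (-4 + A)/(2*Z))
D = -16 (D = 6 - 1*22 = 6 - 22 = -16)
(Y(6, 5)*D)*3 = (((½)*(-4 + 6)/5)*(-16))*3 = (((½)*(⅕)*2)*(-16))*3 = ((⅕)*(-16))*3 = -16/5*3 = -48/5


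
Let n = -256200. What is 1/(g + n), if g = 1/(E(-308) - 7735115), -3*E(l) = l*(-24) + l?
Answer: -23212429/5947024309803 ≈ -3.9032e-6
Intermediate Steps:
E(l) = 23*l/3 (E(l) = -(l*(-24) + l)/3 = -(-24*l + l)/3 = -(-23)*l/3 = 23*l/3)
g = -3/23212429 (g = 1/((23/3)*(-308) - 7735115) = 1/(-7084/3 - 7735115) = 1/(-23212429/3) = -3/23212429 ≈ -1.2924e-7)
1/(g + n) = 1/(-3/23212429 - 256200) = 1/(-5947024309803/23212429) = -23212429/5947024309803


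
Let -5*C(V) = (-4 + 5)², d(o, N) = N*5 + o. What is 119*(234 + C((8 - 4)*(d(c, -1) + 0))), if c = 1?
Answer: 139111/5 ≈ 27822.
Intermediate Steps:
d(o, N) = o + 5*N (d(o, N) = 5*N + o = o + 5*N)
C(V) = -⅕ (C(V) = -(-4 + 5)²/5 = -⅕*1² = -⅕*1 = -⅕)
119*(234 + C((8 - 4)*(d(c, -1) + 0))) = 119*(234 - ⅕) = 119*(1169/5) = 139111/5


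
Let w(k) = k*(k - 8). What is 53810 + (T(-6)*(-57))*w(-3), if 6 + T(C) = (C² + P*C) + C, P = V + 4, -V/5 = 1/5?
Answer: 42524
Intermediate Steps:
V = -1 (V = -5/5 = -5*⅕ = -1)
w(k) = k*(-8 + k)
P = 3 (P = -1 + 4 = 3)
T(C) = -6 + C² + 4*C (T(C) = -6 + ((C² + 3*C) + C) = -6 + (C² + 4*C) = -6 + C² + 4*C)
53810 + (T(-6)*(-57))*w(-3) = 53810 + ((-6 + (-6)² + 4*(-6))*(-57))*(-3*(-8 - 3)) = 53810 + ((-6 + 36 - 24)*(-57))*(-3*(-11)) = 53810 + (6*(-57))*33 = 53810 - 342*33 = 53810 - 11286 = 42524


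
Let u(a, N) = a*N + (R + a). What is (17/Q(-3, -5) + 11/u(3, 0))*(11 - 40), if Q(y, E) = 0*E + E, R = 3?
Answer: 1363/30 ≈ 45.433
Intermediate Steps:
Q(y, E) = E (Q(y, E) = 0 + E = E)
u(a, N) = 3 + a + N*a (u(a, N) = a*N + (3 + a) = N*a + (3 + a) = 3 + a + N*a)
(17/Q(-3, -5) + 11/u(3, 0))*(11 - 40) = (17/(-5) + 11/(3 + 3 + 0*3))*(11 - 40) = (17*(-1/5) + 11/(3 + 3 + 0))*(-29) = (-17/5 + 11/6)*(-29) = -47/30*(-29) = 1363/30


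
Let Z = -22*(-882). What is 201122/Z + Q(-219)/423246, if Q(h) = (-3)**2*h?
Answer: 3545243197/342194391 ≈ 10.360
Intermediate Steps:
Z = 19404
Q(h) = 9*h
201122/Z + Q(-219)/423246 = 201122/19404 + (9*(-219))/423246 = 201122*(1/19404) - 1971*1/423246 = 100561/9702 - 657/141082 = 3545243197/342194391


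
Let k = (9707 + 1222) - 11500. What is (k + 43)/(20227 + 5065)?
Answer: -132/6323 ≈ -0.020876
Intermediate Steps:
k = -571 (k = 10929 - 11500 = -571)
(k + 43)/(20227 + 5065) = (-571 + 43)/(20227 + 5065) = -528/25292 = -528*1/25292 = -132/6323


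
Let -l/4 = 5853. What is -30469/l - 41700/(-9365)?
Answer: 252324517/43850676 ≈ 5.7542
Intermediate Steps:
l = -23412 (l = -4*5853 = -23412)
-30469/l - 41700/(-9365) = -30469/(-23412) - 41700/(-9365) = -30469*(-1/23412) - 41700*(-1/9365) = 30469/23412 + 8340/1873 = 252324517/43850676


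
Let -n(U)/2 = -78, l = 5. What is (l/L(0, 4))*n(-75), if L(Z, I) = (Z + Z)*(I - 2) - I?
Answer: -195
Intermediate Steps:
n(U) = 156 (n(U) = -2*(-78) = 156)
L(Z, I) = -I + 2*Z*(-2 + I) (L(Z, I) = (2*Z)*(-2 + I) - I = 2*Z*(-2 + I) - I = -I + 2*Z*(-2 + I))
(l/L(0, 4))*n(-75) = (5/(-1*4 - 4*0 + 2*4*0))*156 = (5/(-4 + 0 + 0))*156 = (5/(-4))*156 = (5*(-1/4))*156 = -5/4*156 = -195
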